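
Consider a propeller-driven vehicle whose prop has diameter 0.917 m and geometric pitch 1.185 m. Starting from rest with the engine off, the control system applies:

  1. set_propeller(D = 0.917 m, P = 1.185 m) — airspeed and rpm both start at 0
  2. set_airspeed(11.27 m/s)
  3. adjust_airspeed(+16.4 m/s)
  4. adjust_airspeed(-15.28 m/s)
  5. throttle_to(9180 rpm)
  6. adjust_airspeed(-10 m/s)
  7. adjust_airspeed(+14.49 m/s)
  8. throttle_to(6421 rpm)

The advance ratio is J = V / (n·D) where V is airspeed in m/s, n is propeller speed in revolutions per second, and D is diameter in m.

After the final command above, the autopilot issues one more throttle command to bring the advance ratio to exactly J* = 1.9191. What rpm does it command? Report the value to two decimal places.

rpm = 575.52

set_propeller: D = 0.917 m, P = 1.185 m (p = P/D = 1.292257); state ← (V=0, rpm=0)
set_airspeed(11.27): V ← 11.27 m/s
adjust_airspeed(+16.4): V ← 11.27 +16.4 = 27.67 m/s
adjust_airspeed(-15.28): V ← 27.67 -15.28 = 12.39 m/s
throttle_to(9180): rpm ← 9180
adjust_airspeed(-10): V ← 12.39 -10 = 2.39 m/s
adjust_airspeed(+14.49): V ← 2.39 +14.49 = 16.88 m/s
throttle_to(6421): rpm ← 6421
final state: V = 16.88 m/s, rpm = 6421 → n = rpm/60 = 107.016667 rev/s
target J* = 1.9191; solve J* = V/(n·D) for n: n = V/(J*·D) = 16.88/(1.9191 × 0.917) = 9.591919 rev/s
rpm = 60·n = 575.515138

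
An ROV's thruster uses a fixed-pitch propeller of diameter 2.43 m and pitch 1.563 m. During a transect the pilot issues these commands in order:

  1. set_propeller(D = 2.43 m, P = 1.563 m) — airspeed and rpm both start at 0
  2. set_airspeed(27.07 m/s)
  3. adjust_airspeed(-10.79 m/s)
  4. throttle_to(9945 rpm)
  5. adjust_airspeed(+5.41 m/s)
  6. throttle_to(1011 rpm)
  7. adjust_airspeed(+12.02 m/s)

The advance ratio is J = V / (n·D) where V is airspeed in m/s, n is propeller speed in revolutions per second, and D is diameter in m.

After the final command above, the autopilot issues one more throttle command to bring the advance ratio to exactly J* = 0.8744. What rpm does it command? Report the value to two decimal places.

set_propeller: D = 2.43 m, P = 1.563 m (p = P/D = 0.643210); state ← (V=0, rpm=0)
set_airspeed(27.07): V ← 27.07 m/s
adjust_airspeed(-10.79): V ← 27.07 -10.79 = 16.28 m/s
throttle_to(9945): rpm ← 9945
adjust_airspeed(+5.41): V ← 16.28 +5.41 = 21.69 m/s
throttle_to(1011): rpm ← 1011
adjust_airspeed(+12.02): V ← 21.69 +12.02 = 33.71 m/s
final state: V = 33.71 m/s, rpm = 1011 → n = rpm/60 = 16.850000 rev/s
target J* = 0.8744; solve J* = V/(n·D) for n: n = V/(J*·D) = 33.71/(0.8744 × 2.43) = 15.865082 rev/s
rpm = 60·n = 951.904939

rpm = 951.90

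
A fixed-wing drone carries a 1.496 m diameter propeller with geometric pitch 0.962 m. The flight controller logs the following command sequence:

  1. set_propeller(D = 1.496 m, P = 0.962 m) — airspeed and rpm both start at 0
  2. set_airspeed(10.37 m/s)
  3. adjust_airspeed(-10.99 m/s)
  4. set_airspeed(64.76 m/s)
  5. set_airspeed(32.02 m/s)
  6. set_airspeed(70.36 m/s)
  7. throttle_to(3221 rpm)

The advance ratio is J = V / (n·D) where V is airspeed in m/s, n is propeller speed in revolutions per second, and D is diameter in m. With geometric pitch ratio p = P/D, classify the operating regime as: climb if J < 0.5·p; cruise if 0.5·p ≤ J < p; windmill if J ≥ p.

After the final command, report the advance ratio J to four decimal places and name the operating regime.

set_propeller: D = 1.496 m, P = 0.962 m (p = P/D = 0.643048); state ← (V=0, rpm=0)
set_airspeed(10.37): V ← 10.37 m/s
adjust_airspeed(-10.99): V ← 10.37 -10.99 = -0.62 m/s
set_airspeed(64.76): V ← 64.76 m/s
set_airspeed(32.02): V ← 32.02 m/s
set_airspeed(70.36): V ← 70.36 m/s
throttle_to(3221): rpm ← 3221
final state: V = 70.36 m/s, rpm = 3221 → n = rpm/60 = 53.683333 rev/s
J = V / (n·D) = 70.36 / (53.683333 × 1.496) = 0.876102
regime bands: climb J<0.3215 | cruise [0.3215, 0.6430) | windmill J≥0.6430
J = 0.8761 → windmill

J = 0.8761, regime = windmill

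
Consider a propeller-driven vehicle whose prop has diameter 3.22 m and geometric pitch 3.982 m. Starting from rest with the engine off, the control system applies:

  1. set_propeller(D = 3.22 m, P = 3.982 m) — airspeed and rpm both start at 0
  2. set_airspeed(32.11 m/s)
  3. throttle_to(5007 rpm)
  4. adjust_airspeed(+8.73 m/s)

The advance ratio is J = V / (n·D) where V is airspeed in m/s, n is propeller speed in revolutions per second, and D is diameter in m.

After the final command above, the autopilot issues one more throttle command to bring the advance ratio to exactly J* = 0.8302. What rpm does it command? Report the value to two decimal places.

set_propeller: D = 3.22 m, P = 3.982 m (p = P/D = 1.236646); state ← (V=0, rpm=0)
set_airspeed(32.11): V ← 32.11 m/s
throttle_to(5007): rpm ← 5007
adjust_airspeed(+8.73): V ← 32.11 +8.73 = 40.84 m/s
final state: V = 40.84 m/s, rpm = 5007 → n = rpm/60 = 83.450000 rev/s
target J* = 0.8302; solve J* = V/(n·D) for n: n = V/(J*·D) = 40.84/(0.8302 × 3.22) = 15.277318 rev/s
rpm = 60·n = 916.639110

rpm = 916.64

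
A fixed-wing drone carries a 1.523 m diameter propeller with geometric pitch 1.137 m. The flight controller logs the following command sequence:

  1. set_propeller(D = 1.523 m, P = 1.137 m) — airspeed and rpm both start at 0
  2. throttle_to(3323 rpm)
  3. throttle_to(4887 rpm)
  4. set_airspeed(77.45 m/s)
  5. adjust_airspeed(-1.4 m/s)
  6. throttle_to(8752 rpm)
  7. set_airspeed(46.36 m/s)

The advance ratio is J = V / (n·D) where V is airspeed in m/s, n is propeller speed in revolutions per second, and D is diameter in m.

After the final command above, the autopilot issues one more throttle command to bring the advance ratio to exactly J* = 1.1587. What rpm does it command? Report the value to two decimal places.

rpm = 1576.25

set_propeller: D = 1.523 m, P = 1.137 m (p = P/D = 0.746553); state ← (V=0, rpm=0)
throttle_to(3323): rpm ← 3323
throttle_to(4887): rpm ← 4887
set_airspeed(77.45): V ← 77.45 m/s
adjust_airspeed(-1.4): V ← 77.45 -1.4 = 76.05 m/s
throttle_to(8752): rpm ← 8752
set_airspeed(46.36): V ← 46.36 m/s
final state: V = 46.36 m/s, rpm = 8752 → n = rpm/60 = 145.866667 rev/s
target J* = 1.1587; solve J* = V/(n·D) for n: n = V/(J*·D) = 46.36/(1.1587 × 1.523) = 26.270753 rev/s
rpm = 60·n = 1576.245165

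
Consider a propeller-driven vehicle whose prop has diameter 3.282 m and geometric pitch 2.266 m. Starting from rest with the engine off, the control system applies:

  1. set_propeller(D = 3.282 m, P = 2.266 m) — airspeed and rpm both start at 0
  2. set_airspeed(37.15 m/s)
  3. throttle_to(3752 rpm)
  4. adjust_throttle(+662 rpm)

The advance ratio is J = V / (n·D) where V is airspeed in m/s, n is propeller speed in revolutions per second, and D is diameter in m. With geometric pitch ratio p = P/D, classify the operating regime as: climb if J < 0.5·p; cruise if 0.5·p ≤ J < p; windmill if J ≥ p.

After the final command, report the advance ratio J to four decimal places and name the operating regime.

J = 0.1539, regime = climb

set_propeller: D = 3.282 m, P = 2.266 m (p = P/D = 0.690433); state ← (V=0, rpm=0)
set_airspeed(37.15): V ← 37.15 m/s
throttle_to(3752): rpm ← 3752
adjust_throttle(+662): rpm ← 3752 +662 = 4414
final state: V = 37.15 m/s, rpm = 4414 → n = rpm/60 = 73.566667 rev/s
J = V / (n·D) = 37.15 / (73.566667 × 3.282) = 0.153865
regime bands: climb J<0.3452 | cruise [0.3452, 0.6904) | windmill J≥0.6904
J = 0.1539 → climb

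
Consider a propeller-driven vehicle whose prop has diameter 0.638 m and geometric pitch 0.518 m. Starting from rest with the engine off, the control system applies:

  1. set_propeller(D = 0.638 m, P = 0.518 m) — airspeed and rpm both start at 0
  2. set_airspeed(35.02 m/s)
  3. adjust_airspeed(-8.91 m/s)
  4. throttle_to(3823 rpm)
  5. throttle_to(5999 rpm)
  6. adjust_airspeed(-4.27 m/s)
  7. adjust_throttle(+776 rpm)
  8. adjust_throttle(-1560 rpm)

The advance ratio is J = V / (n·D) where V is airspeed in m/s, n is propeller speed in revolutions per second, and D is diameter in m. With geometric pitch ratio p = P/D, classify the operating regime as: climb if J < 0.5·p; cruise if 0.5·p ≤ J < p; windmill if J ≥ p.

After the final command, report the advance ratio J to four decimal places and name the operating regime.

set_propeller: D = 0.638 m, P = 0.518 m (p = P/D = 0.811912); state ← (V=0, rpm=0)
set_airspeed(35.02): V ← 35.02 m/s
adjust_airspeed(-8.91): V ← 35.02 -8.91 = 26.11 m/s
throttle_to(3823): rpm ← 3823
throttle_to(5999): rpm ← 5999
adjust_airspeed(-4.27): V ← 26.11 -4.27 = 21.84 m/s
adjust_throttle(+776): rpm ← 5999 +776 = 6775
adjust_throttle(-1560): rpm ← 6775 -1560 = 5215
final state: V = 21.84 m/s, rpm = 5215 → n = rpm/60 = 86.916667 rev/s
J = V / (n·D) = 21.84 / (86.916667 × 0.638) = 0.393848
regime bands: climb J<0.4060 | cruise [0.4060, 0.8119) | windmill J≥0.8119
J = 0.3938 → climb

J = 0.3938, regime = climb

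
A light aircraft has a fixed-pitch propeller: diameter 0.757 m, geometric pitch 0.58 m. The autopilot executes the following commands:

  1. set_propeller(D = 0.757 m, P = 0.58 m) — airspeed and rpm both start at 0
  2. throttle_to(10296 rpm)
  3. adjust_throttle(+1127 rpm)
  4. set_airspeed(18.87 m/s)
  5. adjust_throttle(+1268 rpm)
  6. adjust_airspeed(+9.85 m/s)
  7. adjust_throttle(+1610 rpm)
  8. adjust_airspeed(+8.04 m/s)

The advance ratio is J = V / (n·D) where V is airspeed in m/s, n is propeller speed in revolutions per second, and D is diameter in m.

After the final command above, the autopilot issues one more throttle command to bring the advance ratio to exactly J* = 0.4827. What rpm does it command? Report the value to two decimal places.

set_propeller: D = 0.757 m, P = 0.58 m (p = P/D = 0.766182); state ← (V=0, rpm=0)
throttle_to(10296): rpm ← 10296
adjust_throttle(+1127): rpm ← 10296 +1127 = 11423
set_airspeed(18.87): V ← 18.87 m/s
adjust_throttle(+1268): rpm ← 11423 +1268 = 12691
adjust_airspeed(+9.85): V ← 18.87 +9.85 = 28.72 m/s
adjust_throttle(+1610): rpm ← 12691 +1610 = 14301
adjust_airspeed(+8.04): V ← 28.72 +8.04 = 36.76 m/s
final state: V = 36.76 m/s, rpm = 14301 → n = rpm/60 = 238.350000 rev/s
target J* = 0.4827; solve J* = V/(n·D) for n: n = V/(J*·D) = 36.76/(0.4827 × 0.757) = 100.601006 rev/s
rpm = 60·n = 6036.060370

rpm = 6036.06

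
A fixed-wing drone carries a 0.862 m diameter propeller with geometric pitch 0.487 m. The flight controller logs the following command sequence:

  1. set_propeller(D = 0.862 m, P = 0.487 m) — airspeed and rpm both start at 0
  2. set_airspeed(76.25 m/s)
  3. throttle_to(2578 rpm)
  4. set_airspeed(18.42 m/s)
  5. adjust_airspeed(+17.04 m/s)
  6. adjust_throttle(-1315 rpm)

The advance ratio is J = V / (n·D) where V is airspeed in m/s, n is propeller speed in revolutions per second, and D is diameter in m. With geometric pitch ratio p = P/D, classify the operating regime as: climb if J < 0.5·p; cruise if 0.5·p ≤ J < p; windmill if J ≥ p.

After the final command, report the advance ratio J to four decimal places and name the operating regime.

J = 1.9542, regime = windmill

set_propeller: D = 0.862 m, P = 0.487 m (p = P/D = 0.564965); state ← (V=0, rpm=0)
set_airspeed(76.25): V ← 76.25 m/s
throttle_to(2578): rpm ← 2578
set_airspeed(18.42): V ← 18.42 m/s
adjust_airspeed(+17.04): V ← 18.42 +17.04 = 35.46 m/s
adjust_throttle(-1315): rpm ← 2578 -1315 = 1263
final state: V = 35.46 m/s, rpm = 1263 → n = rpm/60 = 21.050000 rev/s
J = V / (n·D) = 35.46 / (21.050000 × 0.862) = 1.954247
regime bands: climb J<0.2825 | cruise [0.2825, 0.5650) | windmill J≥0.5650
J = 1.9542 → windmill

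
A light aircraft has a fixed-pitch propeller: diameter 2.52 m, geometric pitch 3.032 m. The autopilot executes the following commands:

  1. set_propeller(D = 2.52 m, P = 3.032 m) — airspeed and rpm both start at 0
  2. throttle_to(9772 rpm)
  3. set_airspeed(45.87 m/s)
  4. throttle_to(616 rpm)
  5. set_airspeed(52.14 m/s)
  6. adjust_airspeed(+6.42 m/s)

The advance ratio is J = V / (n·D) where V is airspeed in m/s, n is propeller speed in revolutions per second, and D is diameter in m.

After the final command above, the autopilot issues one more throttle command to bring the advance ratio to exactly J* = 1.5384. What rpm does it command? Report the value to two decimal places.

rpm = 906.32

set_propeller: D = 2.52 m, P = 3.032 m (p = P/D = 1.203175); state ← (V=0, rpm=0)
throttle_to(9772): rpm ← 9772
set_airspeed(45.87): V ← 45.87 m/s
throttle_to(616): rpm ← 616
set_airspeed(52.14): V ← 52.14 m/s
adjust_airspeed(+6.42): V ← 52.14 +6.42 = 58.56 m/s
final state: V = 58.56 m/s, rpm = 616 → n = rpm/60 = 10.266667 rev/s
target J* = 1.5384; solve J* = V/(n·D) for n: n = V/(J*·D) = 58.56/(1.5384 × 2.52) = 15.105366 rev/s
rpm = 60·n = 906.321967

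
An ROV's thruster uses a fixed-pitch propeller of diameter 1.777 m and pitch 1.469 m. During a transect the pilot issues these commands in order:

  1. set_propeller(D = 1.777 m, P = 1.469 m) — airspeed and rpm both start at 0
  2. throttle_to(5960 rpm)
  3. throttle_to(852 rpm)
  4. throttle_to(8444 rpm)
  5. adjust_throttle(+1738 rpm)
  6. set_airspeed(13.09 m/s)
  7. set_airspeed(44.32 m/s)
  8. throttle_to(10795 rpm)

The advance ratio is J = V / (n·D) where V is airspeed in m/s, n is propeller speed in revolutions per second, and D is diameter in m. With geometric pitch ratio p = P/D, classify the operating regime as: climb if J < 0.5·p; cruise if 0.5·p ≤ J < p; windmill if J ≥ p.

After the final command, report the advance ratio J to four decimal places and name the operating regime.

J = 0.1386, regime = climb

set_propeller: D = 1.777 m, P = 1.469 m (p = P/D = 0.826674); state ← (V=0, rpm=0)
throttle_to(5960): rpm ← 5960
throttle_to(852): rpm ← 852
throttle_to(8444): rpm ← 8444
adjust_throttle(+1738): rpm ← 8444 +1738 = 10182
set_airspeed(13.09): V ← 13.09 m/s
set_airspeed(44.32): V ← 44.32 m/s
throttle_to(10795): rpm ← 10795
final state: V = 44.32 m/s, rpm = 10795 → n = rpm/60 = 179.916667 rev/s
J = V / (n·D) = 44.32 / (179.916667 × 1.777) = 0.138625
regime bands: climb J<0.4133 | cruise [0.4133, 0.8267) | windmill J≥0.8267
J = 0.1386 → climb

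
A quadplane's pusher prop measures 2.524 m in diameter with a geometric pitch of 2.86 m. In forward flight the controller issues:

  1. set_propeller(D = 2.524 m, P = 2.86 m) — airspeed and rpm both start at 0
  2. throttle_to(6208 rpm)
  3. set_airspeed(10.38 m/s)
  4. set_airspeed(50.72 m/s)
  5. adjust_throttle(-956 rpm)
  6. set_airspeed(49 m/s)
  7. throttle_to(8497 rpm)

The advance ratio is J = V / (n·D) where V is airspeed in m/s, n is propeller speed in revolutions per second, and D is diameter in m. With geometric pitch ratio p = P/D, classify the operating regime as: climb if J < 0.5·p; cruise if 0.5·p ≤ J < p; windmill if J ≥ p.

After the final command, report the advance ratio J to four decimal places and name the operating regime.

J = 0.1371, regime = climb

set_propeller: D = 2.524 m, P = 2.86 m (p = P/D = 1.133122); state ← (V=0, rpm=0)
throttle_to(6208): rpm ← 6208
set_airspeed(10.38): V ← 10.38 m/s
set_airspeed(50.72): V ← 50.72 m/s
adjust_throttle(-956): rpm ← 6208 -956 = 5252
set_airspeed(49): V ← 49 m/s
throttle_to(8497): rpm ← 8497
final state: V = 49 m/s, rpm = 8497 → n = rpm/60 = 141.616667 rev/s
J = V / (n·D) = 49 / (141.616667 × 2.524) = 0.137086
regime bands: climb J<0.5666 | cruise [0.5666, 1.1331) | windmill J≥1.1331
J = 0.1371 → climb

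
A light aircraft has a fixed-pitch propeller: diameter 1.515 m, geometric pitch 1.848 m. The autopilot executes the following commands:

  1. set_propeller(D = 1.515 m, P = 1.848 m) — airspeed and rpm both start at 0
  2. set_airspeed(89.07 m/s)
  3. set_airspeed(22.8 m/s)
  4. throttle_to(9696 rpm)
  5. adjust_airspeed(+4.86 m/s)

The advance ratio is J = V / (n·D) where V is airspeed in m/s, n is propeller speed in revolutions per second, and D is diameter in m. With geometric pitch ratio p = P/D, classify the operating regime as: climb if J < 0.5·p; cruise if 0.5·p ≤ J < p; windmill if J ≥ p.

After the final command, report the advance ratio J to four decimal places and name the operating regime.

set_propeller: D = 1.515 m, P = 1.848 m (p = P/D = 1.219802); state ← (V=0, rpm=0)
set_airspeed(89.07): V ← 89.07 m/s
set_airspeed(22.8): V ← 22.8 m/s
throttle_to(9696): rpm ← 9696
adjust_airspeed(+4.86): V ← 22.8 +4.86 = 27.66 m/s
final state: V = 27.66 m/s, rpm = 9696 → n = rpm/60 = 161.600000 rev/s
J = V / (n·D) = 27.66 / (161.600000 × 1.515) = 0.112979
regime bands: climb J<0.6099 | cruise [0.6099, 1.2198) | windmill J≥1.2198
J = 0.1130 → climb

J = 0.1130, regime = climb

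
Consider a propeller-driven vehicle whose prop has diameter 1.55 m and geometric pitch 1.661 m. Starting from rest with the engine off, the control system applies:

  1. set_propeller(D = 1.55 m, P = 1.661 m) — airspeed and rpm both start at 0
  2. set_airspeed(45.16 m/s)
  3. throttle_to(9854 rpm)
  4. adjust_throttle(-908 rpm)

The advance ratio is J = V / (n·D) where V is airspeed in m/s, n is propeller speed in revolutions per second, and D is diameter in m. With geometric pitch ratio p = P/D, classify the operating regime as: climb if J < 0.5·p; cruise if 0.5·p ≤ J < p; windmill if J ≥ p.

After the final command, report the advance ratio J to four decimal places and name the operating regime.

set_propeller: D = 1.55 m, P = 1.661 m (p = P/D = 1.071613); state ← (V=0, rpm=0)
set_airspeed(45.16): V ← 45.16 m/s
throttle_to(9854): rpm ← 9854
adjust_throttle(-908): rpm ← 9854 -908 = 8946
final state: V = 45.16 m/s, rpm = 8946 → n = rpm/60 = 149.100000 rev/s
J = V / (n·D) = 45.16 / (149.100000 × 1.55) = 0.195409
regime bands: climb J<0.5358 | cruise [0.5358, 1.0716) | windmill J≥1.0716
J = 0.1954 → climb

J = 0.1954, regime = climb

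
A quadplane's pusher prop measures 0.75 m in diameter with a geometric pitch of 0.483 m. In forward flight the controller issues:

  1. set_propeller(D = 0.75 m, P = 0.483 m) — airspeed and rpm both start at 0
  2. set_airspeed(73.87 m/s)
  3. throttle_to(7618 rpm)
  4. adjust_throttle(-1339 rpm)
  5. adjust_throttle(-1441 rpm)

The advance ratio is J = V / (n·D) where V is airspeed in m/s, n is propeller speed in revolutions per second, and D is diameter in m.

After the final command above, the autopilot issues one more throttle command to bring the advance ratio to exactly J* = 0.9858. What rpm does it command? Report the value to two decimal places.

rpm = 5994.73

set_propeller: D = 0.75 m, P = 0.483 m (p = P/D = 0.644000); state ← (V=0, rpm=0)
set_airspeed(73.87): V ← 73.87 m/s
throttle_to(7618): rpm ← 7618
adjust_throttle(-1339): rpm ← 7618 -1339 = 6279
adjust_throttle(-1441): rpm ← 6279 -1441 = 4838
final state: V = 73.87 m/s, rpm = 4838 → n = rpm/60 = 80.633333 rev/s
target J* = 0.9858; solve J* = V/(n·D) for n: n = V/(J*·D) = 73.87/(0.9858 × 0.75) = 99.912085 rev/s
rpm = 60·n = 5994.725096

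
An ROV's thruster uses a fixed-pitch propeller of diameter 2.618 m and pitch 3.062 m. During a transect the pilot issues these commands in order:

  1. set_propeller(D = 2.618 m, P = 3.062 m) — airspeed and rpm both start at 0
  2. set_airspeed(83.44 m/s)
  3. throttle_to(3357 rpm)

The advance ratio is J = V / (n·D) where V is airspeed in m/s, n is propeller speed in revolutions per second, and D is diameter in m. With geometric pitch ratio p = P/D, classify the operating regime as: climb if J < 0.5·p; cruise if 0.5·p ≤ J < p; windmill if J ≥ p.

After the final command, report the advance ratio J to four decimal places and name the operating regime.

J = 0.5696, regime = climb

set_propeller: D = 2.618 m, P = 3.062 m (p = P/D = 1.169595); state ← (V=0, rpm=0)
set_airspeed(83.44): V ← 83.44 m/s
throttle_to(3357): rpm ← 3357
final state: V = 83.44 m/s, rpm = 3357 → n = rpm/60 = 55.950000 rev/s
J = V / (n·D) = 83.44 / (55.950000 × 2.618) = 0.569645
regime bands: climb J<0.5848 | cruise [0.5848, 1.1696) | windmill J≥1.1696
J = 0.5696 → climb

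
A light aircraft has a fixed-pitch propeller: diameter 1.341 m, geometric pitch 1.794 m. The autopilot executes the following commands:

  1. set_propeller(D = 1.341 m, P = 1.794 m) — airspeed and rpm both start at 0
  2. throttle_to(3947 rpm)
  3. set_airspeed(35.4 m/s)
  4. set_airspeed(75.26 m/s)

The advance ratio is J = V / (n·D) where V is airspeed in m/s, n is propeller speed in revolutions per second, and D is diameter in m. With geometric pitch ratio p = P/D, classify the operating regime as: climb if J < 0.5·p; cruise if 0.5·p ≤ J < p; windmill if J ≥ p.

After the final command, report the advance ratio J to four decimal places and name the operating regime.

set_propeller: D = 1.341 m, P = 1.794 m (p = P/D = 1.337808); state ← (V=0, rpm=0)
throttle_to(3947): rpm ← 3947
set_airspeed(35.4): V ← 35.4 m/s
set_airspeed(75.26): V ← 75.26 m/s
final state: V = 75.26 m/s, rpm = 3947 → n = rpm/60 = 65.783333 rev/s
J = V / (n·D) = 75.26 / (65.783333 × 1.341) = 0.853139
regime bands: climb J<0.6689 | cruise [0.6689, 1.3378) | windmill J≥1.3378
J = 0.8531 → cruise

J = 0.8531, regime = cruise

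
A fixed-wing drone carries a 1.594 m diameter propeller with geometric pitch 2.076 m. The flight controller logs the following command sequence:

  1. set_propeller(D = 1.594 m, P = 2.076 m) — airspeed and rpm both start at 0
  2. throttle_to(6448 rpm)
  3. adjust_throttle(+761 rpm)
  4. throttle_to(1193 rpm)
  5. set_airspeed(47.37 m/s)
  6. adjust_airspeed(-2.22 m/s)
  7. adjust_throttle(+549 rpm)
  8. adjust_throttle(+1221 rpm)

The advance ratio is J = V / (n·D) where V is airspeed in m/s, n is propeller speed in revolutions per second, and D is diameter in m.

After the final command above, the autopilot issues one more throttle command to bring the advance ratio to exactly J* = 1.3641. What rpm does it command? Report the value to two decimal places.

set_propeller: D = 1.594 m, P = 2.076 m (p = P/D = 1.302384); state ← (V=0, rpm=0)
throttle_to(6448): rpm ← 6448
adjust_throttle(+761): rpm ← 6448 +761 = 7209
throttle_to(1193): rpm ← 1193
set_airspeed(47.37): V ← 47.37 m/s
adjust_airspeed(-2.22): V ← 47.37 -2.22 = 45.15 m/s
adjust_throttle(+549): rpm ← 1193 +549 = 1742
adjust_throttle(+1221): rpm ← 1742 +1221 = 2963
final state: V = 45.15 m/s, rpm = 2963 → n = rpm/60 = 49.383333 rev/s
target J* = 1.3641; solve J* = V/(n·D) for n: n = V/(J*·D) = 45.15/(1.3641 × 1.594) = 20.764584 rev/s
rpm = 60·n = 1245.875022

rpm = 1245.88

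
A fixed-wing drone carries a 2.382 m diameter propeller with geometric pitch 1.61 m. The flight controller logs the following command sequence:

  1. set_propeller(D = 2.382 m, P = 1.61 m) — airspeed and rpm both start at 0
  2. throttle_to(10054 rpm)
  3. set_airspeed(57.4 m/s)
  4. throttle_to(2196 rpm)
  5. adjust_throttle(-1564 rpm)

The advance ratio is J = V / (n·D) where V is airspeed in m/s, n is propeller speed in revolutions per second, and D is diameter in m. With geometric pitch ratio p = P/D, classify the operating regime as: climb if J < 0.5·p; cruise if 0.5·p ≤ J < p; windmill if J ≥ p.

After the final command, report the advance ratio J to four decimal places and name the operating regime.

J = 2.2877, regime = windmill

set_propeller: D = 2.382 m, P = 1.61 m (p = P/D = 0.675903); state ← (V=0, rpm=0)
throttle_to(10054): rpm ← 10054
set_airspeed(57.4): V ← 57.4 m/s
throttle_to(2196): rpm ← 2196
adjust_throttle(-1564): rpm ← 2196 -1564 = 632
final state: V = 57.4 m/s, rpm = 632 → n = rpm/60 = 10.533333 rev/s
J = V / (n·D) = 57.4 / (10.533333 × 2.382) = 2.287728
regime bands: climb J<0.3380 | cruise [0.3380, 0.6759) | windmill J≥0.6759
J = 2.2877 → windmill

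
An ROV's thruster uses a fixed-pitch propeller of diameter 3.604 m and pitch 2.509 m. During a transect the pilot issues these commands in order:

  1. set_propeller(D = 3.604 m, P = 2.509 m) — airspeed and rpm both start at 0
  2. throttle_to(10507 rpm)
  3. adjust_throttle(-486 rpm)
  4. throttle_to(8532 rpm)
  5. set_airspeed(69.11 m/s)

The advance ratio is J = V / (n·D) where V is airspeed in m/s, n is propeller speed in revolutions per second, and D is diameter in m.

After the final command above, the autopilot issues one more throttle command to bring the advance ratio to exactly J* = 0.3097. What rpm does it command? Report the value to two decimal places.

rpm = 3715.06

set_propeller: D = 3.604 m, P = 2.509 m (p = P/D = 0.696171); state ← (V=0, rpm=0)
throttle_to(10507): rpm ← 10507
adjust_throttle(-486): rpm ← 10507 -486 = 10021
throttle_to(8532): rpm ← 8532
set_airspeed(69.11): V ← 69.11 m/s
final state: V = 69.11 m/s, rpm = 8532 → n = rpm/60 = 142.200000 rev/s
target J* = 0.3097; solve J* = V/(n·D) for n: n = V/(J*·D) = 69.11/(0.3097 × 3.604) = 61.917713 rev/s
rpm = 60·n = 3715.062767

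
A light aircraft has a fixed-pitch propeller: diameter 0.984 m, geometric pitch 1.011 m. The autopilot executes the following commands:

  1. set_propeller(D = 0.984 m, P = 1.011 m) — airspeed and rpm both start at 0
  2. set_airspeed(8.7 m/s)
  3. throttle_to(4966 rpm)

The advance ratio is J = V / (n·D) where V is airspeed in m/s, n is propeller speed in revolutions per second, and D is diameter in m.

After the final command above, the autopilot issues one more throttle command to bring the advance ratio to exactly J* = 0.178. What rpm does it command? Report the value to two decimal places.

set_propeller: D = 0.984 m, P = 1.011 m (p = P/D = 1.027439); state ← (V=0, rpm=0)
set_airspeed(8.7): V ← 8.7 m/s
throttle_to(4966): rpm ← 4966
final state: V = 8.7 m/s, rpm = 4966 → n = rpm/60 = 82.766667 rev/s
target J* = 0.178; solve J* = V/(n·D) for n: n = V/(J*·D) = 8.7/(0.178 × 0.984) = 49.671143 rev/s
rpm = 60·n = 2980.268567

rpm = 2980.27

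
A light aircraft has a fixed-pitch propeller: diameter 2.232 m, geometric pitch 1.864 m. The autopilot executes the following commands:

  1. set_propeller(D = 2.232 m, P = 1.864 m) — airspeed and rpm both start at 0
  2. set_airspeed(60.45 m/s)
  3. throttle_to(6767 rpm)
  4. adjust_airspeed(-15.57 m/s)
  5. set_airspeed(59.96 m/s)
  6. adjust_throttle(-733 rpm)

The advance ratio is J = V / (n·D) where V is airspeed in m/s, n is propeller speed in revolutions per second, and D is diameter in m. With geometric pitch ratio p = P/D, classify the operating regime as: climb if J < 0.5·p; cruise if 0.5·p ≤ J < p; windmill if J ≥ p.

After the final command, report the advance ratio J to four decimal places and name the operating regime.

J = 0.2671, regime = climb

set_propeller: D = 2.232 m, P = 1.864 m (p = P/D = 0.835125); state ← (V=0, rpm=0)
set_airspeed(60.45): V ← 60.45 m/s
throttle_to(6767): rpm ← 6767
adjust_airspeed(-15.57): V ← 60.45 -15.57 = 44.88 m/s
set_airspeed(59.96): V ← 59.96 m/s
adjust_throttle(-733): rpm ← 6767 -733 = 6034
final state: V = 59.96 m/s, rpm = 6034 → n = rpm/60 = 100.566667 rev/s
J = V / (n·D) = 59.96 / (100.566667 × 2.232) = 0.267124
regime bands: climb J<0.4176 | cruise [0.4176, 0.8351) | windmill J≥0.8351
J = 0.2671 → climb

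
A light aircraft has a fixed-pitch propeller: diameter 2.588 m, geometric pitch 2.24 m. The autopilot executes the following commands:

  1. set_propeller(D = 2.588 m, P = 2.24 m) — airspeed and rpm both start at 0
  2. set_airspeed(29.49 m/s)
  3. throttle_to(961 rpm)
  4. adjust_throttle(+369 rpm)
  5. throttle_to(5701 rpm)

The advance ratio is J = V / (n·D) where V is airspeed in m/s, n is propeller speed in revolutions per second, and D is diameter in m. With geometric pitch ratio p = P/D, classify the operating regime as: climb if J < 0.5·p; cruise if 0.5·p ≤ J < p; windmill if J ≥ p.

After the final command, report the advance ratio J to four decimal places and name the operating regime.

J = 0.1199, regime = climb

set_propeller: D = 2.588 m, P = 2.24 m (p = P/D = 0.865533); state ← (V=0, rpm=0)
set_airspeed(29.49): V ← 29.49 m/s
throttle_to(961): rpm ← 961
adjust_throttle(+369): rpm ← 961 +369 = 1330
throttle_to(5701): rpm ← 5701
final state: V = 29.49 m/s, rpm = 5701 → n = rpm/60 = 95.016667 rev/s
J = V / (n·D) = 29.49 / (95.016667 × 2.588) = 0.119925
regime bands: climb J<0.4328 | cruise [0.4328, 0.8655) | windmill J≥0.8655
J = 0.1199 → climb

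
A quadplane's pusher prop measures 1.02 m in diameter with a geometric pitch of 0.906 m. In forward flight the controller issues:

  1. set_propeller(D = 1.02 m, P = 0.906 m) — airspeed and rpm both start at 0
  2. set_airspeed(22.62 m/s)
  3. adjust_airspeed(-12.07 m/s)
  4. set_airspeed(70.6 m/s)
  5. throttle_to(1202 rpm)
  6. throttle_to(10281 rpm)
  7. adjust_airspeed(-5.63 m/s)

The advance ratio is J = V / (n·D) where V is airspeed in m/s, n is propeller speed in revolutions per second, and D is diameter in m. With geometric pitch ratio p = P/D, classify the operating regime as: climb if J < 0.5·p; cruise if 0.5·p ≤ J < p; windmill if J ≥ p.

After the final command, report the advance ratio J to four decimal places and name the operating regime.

set_propeller: D = 1.02 m, P = 0.906 m (p = P/D = 0.888235); state ← (V=0, rpm=0)
set_airspeed(22.62): V ← 22.62 m/s
adjust_airspeed(-12.07): V ← 22.62 -12.07 = 10.55 m/s
set_airspeed(70.6): V ← 70.6 m/s
throttle_to(1202): rpm ← 1202
throttle_to(10281): rpm ← 10281
adjust_airspeed(-5.63): V ← 70.6 -5.63 = 64.97 m/s
final state: V = 64.97 m/s, rpm = 10281 → n = rpm/60 = 171.350000 rev/s
J = V / (n·D) = 64.97 / (171.350000 × 1.02) = 0.371731
regime bands: climb J<0.4441 | cruise [0.4441, 0.8882) | windmill J≥0.8882
J = 0.3717 → climb

J = 0.3717, regime = climb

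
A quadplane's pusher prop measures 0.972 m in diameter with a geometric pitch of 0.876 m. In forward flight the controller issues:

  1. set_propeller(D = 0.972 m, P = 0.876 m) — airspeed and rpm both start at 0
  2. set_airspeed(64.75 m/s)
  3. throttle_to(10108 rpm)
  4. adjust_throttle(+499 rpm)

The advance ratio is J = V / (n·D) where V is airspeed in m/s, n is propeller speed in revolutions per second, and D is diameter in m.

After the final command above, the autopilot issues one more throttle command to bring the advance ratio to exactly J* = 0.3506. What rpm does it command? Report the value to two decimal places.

rpm = 11400.21

set_propeller: D = 0.972 m, P = 0.876 m (p = P/D = 0.901235); state ← (V=0, rpm=0)
set_airspeed(64.75): V ← 64.75 m/s
throttle_to(10108): rpm ← 10108
adjust_throttle(+499): rpm ← 10108 +499 = 10607
final state: V = 64.75 m/s, rpm = 10607 → n = rpm/60 = 176.783333 rev/s
target J* = 0.3506; solve J* = V/(n·D) for n: n = V/(J*·D) = 64.75/(0.3506 × 0.972) = 190.003498 rev/s
rpm = 60·n = 11400.209870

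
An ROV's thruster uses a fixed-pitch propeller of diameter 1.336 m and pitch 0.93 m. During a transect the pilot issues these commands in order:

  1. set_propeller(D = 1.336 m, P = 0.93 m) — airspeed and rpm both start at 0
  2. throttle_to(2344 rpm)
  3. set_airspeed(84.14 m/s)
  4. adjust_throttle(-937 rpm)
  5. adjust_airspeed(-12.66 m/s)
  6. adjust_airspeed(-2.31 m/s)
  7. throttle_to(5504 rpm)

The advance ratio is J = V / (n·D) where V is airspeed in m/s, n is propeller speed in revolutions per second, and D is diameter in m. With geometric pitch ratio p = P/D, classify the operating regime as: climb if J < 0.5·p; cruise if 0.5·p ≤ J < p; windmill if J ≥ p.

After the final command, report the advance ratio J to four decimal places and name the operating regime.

J = 0.5644, regime = cruise

set_propeller: D = 1.336 m, P = 0.93 m (p = P/D = 0.696108); state ← (V=0, rpm=0)
throttle_to(2344): rpm ← 2344
set_airspeed(84.14): V ← 84.14 m/s
adjust_throttle(-937): rpm ← 2344 -937 = 1407
adjust_airspeed(-12.66): V ← 84.14 -12.66 = 71.48 m/s
adjust_airspeed(-2.31): V ← 71.48 -2.31 = 69.17 m/s
throttle_to(5504): rpm ← 5504
final state: V = 69.17 m/s, rpm = 5504 → n = rpm/60 = 91.733333 rev/s
J = V / (n·D) = 69.17 / (91.733333 × 1.336) = 0.564396
regime bands: climb J<0.3481 | cruise [0.3481, 0.6961) | windmill J≥0.6961
J = 0.5644 → cruise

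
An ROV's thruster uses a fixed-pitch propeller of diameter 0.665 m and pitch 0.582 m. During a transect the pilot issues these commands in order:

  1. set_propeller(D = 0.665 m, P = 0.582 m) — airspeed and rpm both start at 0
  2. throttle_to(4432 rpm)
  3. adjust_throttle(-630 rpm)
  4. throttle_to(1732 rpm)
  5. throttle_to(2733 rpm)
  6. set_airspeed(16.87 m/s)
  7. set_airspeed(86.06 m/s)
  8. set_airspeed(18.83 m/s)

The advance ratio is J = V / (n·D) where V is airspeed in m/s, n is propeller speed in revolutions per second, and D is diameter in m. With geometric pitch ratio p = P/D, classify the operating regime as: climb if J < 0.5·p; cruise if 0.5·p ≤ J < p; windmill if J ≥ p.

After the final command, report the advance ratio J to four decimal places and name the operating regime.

J = 0.6216, regime = cruise

set_propeller: D = 0.665 m, P = 0.582 m (p = P/D = 0.875188); state ← (V=0, rpm=0)
throttle_to(4432): rpm ← 4432
adjust_throttle(-630): rpm ← 4432 -630 = 3802
throttle_to(1732): rpm ← 1732
throttle_to(2733): rpm ← 2733
set_airspeed(16.87): V ← 16.87 m/s
set_airspeed(86.06): V ← 86.06 m/s
set_airspeed(18.83): V ← 18.83 m/s
final state: V = 18.83 m/s, rpm = 2733 → n = rpm/60 = 45.550000 rev/s
J = V / (n·D) = 18.83 / (45.550000 × 0.665) = 0.621642
regime bands: climb J<0.4376 | cruise [0.4376, 0.8752) | windmill J≥0.8752
J = 0.6216 → cruise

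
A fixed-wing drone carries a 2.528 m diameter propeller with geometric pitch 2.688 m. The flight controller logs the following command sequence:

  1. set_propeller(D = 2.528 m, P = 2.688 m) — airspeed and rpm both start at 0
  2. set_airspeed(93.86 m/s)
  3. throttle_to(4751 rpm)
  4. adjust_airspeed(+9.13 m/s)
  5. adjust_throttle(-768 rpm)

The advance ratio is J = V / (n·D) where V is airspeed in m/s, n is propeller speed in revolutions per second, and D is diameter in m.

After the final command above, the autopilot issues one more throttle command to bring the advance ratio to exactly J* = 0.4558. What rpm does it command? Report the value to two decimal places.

set_propeller: D = 2.528 m, P = 2.688 m (p = P/D = 1.063291); state ← (V=0, rpm=0)
set_airspeed(93.86): V ← 93.86 m/s
throttle_to(4751): rpm ← 4751
adjust_airspeed(+9.13): V ← 93.86 +9.13 = 102.99 m/s
adjust_throttle(-768): rpm ← 4751 -768 = 3983
final state: V = 102.99 m/s, rpm = 3983 → n = rpm/60 = 66.383333 rev/s
target J* = 0.4558; solve J* = V/(n·D) for n: n = V/(J*·D) = 102.99/(0.4558 × 2.528) = 89.380683 rev/s
rpm = 60·n = 5362.840964

rpm = 5362.84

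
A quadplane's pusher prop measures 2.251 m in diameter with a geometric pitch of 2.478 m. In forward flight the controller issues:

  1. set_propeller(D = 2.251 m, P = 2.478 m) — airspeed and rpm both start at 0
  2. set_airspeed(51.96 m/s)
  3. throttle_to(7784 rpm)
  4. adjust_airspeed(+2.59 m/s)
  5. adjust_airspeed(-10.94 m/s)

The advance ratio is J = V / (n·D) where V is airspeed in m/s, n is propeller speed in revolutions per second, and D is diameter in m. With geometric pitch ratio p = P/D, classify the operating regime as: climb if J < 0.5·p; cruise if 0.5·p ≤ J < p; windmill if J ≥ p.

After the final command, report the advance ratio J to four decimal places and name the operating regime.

set_propeller: D = 2.251 m, P = 2.478 m (p = P/D = 1.100844); state ← (V=0, rpm=0)
set_airspeed(51.96): V ← 51.96 m/s
throttle_to(7784): rpm ← 7784
adjust_airspeed(+2.59): V ← 51.96 +2.59 = 54.55 m/s
adjust_airspeed(-10.94): V ← 54.55 -10.94 = 43.61 m/s
final state: V = 43.61 m/s, rpm = 7784 → n = rpm/60 = 129.733333 rev/s
J = V / (n·D) = 43.61 / (129.733333 × 2.251) = 0.149334
regime bands: climb J<0.5504 | cruise [0.5504, 1.1008) | windmill J≥1.1008
J = 0.1493 → climb

J = 0.1493, regime = climb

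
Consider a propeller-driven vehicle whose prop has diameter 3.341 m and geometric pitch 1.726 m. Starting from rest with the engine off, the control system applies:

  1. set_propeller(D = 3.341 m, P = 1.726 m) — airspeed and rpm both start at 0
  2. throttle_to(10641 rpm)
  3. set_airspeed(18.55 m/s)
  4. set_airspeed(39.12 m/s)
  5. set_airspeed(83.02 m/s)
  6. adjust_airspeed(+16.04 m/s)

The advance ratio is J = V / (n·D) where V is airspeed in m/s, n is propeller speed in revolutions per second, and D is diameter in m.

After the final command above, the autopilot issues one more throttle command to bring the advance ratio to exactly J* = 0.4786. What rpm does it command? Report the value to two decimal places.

rpm = 3717.07

set_propeller: D = 3.341 m, P = 1.726 m (p = P/D = 0.516612); state ← (V=0, rpm=0)
throttle_to(10641): rpm ← 10641
set_airspeed(18.55): V ← 18.55 m/s
set_airspeed(39.12): V ← 39.12 m/s
set_airspeed(83.02): V ← 83.02 m/s
adjust_airspeed(+16.04): V ← 83.02 +16.04 = 99.06 m/s
final state: V = 99.06 m/s, rpm = 10641 → n = rpm/60 = 177.350000 rev/s
target J* = 0.4786; solve J* = V/(n·D) for n: n = V/(J*·D) = 99.06/(0.4786 × 3.341) = 61.951119 rev/s
rpm = 60·n = 3717.067127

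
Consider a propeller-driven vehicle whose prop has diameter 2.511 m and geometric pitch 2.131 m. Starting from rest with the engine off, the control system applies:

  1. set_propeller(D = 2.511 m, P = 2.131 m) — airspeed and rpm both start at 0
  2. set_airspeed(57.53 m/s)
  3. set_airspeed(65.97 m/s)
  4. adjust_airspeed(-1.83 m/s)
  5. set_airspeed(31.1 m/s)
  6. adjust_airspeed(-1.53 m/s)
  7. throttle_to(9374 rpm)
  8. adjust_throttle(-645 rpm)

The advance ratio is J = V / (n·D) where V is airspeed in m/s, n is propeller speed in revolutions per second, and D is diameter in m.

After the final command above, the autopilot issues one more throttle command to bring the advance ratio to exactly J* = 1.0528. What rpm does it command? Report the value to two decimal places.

set_propeller: D = 2.511 m, P = 2.131 m (p = P/D = 0.848666); state ← (V=0, rpm=0)
set_airspeed(57.53): V ← 57.53 m/s
set_airspeed(65.97): V ← 65.97 m/s
adjust_airspeed(-1.83): V ← 65.97 -1.83 = 64.14 m/s
set_airspeed(31.1): V ← 31.1 m/s
adjust_airspeed(-1.53): V ← 31.1 -1.53 = 29.57 m/s
throttle_to(9374): rpm ← 9374
adjust_throttle(-645): rpm ← 9374 -645 = 8729
final state: V = 29.57 m/s, rpm = 8729 → n = rpm/60 = 145.483333 rev/s
target J* = 1.0528; solve J* = V/(n·D) for n: n = V/(J*·D) = 29.57/(1.0528 × 2.511) = 11.185586 rev/s
rpm = 60·n = 671.135151

rpm = 671.14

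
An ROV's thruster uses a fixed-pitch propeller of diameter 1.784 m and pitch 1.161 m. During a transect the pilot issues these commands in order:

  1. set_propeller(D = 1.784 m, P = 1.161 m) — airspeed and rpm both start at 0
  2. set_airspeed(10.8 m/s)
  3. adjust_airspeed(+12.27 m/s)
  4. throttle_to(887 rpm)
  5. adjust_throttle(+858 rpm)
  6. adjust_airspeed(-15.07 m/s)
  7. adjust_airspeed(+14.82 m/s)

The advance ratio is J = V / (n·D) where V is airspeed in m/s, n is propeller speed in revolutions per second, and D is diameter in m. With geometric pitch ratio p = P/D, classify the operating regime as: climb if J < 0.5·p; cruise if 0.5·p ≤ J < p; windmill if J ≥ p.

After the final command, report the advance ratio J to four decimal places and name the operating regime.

J = 0.4398, regime = cruise

set_propeller: D = 1.784 m, P = 1.161 m (p = P/D = 0.650785); state ← (V=0, rpm=0)
set_airspeed(10.8): V ← 10.8 m/s
adjust_airspeed(+12.27): V ← 10.8 +12.27 = 23.07 m/s
throttle_to(887): rpm ← 887
adjust_throttle(+858): rpm ← 887 +858 = 1745
adjust_airspeed(-15.07): V ← 23.07 -15.07 = 8 m/s
adjust_airspeed(+14.82): V ← 8 +14.82 = 22.82 m/s
final state: V = 22.82 m/s, rpm = 1745 → n = rpm/60 = 29.083333 rev/s
J = V / (n·D) = 22.82 / (29.083333 × 1.784) = 0.439822
regime bands: climb J<0.3254 | cruise [0.3254, 0.6508) | windmill J≥0.6508
J = 0.4398 → cruise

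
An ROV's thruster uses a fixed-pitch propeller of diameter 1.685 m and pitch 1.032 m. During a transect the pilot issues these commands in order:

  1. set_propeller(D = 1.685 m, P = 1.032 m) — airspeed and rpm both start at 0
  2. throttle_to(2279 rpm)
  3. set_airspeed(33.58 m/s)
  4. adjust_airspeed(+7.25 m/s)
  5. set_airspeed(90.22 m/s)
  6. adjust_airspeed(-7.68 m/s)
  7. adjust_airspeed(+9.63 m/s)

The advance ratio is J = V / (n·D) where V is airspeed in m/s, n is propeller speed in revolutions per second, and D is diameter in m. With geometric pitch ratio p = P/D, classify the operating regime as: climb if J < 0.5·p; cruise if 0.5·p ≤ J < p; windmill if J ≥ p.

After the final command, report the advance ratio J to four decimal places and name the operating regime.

set_propeller: D = 1.685 m, P = 1.032 m (p = P/D = 0.612463); state ← (V=0, rpm=0)
throttle_to(2279): rpm ← 2279
set_airspeed(33.58): V ← 33.58 m/s
adjust_airspeed(+7.25): V ← 33.58 +7.25 = 40.83 m/s
set_airspeed(90.22): V ← 90.22 m/s
adjust_airspeed(-7.68): V ← 90.22 -7.68 = 82.54 m/s
adjust_airspeed(+9.63): V ← 82.54 +9.63 = 92.17 m/s
final state: V = 92.17 m/s, rpm = 2279 → n = rpm/60 = 37.983333 rev/s
J = V / (n·D) = 92.17 / (37.983333 × 1.685) = 1.440113
regime bands: climb J<0.3062 | cruise [0.3062, 0.6125) | windmill J≥0.6125
J = 1.4401 → windmill

J = 1.4401, regime = windmill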